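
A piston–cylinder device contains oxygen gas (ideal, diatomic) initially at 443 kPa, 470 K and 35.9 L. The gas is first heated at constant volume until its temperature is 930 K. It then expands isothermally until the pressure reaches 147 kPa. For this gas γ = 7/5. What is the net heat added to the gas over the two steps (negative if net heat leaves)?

95100 J

n = P₁V₁/(RT₁) = 443×35.9/(8.314×470) = 4.07 mol.
Step 1 — Isochoric: V stays 35.9 L; P/T = const ⇒ T₂ = 930 K, P₂ = 877 kPa.
W = 0 (no volume change).
ΔU = nCvΔT = 4.07×20.8×(930−470) = 38900 J.
Q = ΔU = 38900 J.
State after step 1: P = 877 kPa, V = 35.9 L, T = 930 K.
Step 2 — Isothermal: T stays 930 K; PV = const ⇒ V₂ = 214 L, P₂ = 147 kPa.
ΔU = 0 (ideal gas, T constant).
W = nRT ln(V₂/V₁) = 4.07×8.314×930×ln(5.96) = 56200 J.
Q = ΔU + W = 56200 J.
Net over both steps: W = 56200 J, Q = 95100 J, ΔU = 38900 J.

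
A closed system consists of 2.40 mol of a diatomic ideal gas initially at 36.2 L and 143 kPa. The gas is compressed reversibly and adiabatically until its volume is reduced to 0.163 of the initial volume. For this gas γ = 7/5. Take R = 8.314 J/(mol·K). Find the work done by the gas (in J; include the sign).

-13800 J

T₁ = P₁V₁/(nR) = 143×36.2/(2.40×8.314) = 259 K.
Adiabatic: TV^(γ−1) = const ⇒ T₂ = 259×(6.13)^0.400 = 536 K; PV^γ = const ⇒ P₂ = 1810 kPa.
ΔU = nCvΔT = 2.40×20.8×(536−259) = 13800 J.
Q = 0 for an adiabatic process, so W = −ΔU = -13800 J.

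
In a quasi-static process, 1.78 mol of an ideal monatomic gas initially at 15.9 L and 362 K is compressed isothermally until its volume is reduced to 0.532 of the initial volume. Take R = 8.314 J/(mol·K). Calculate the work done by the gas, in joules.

-3380 J

P₁ = nRT₁/V₁ = 1.78×8.314×362/15.9 = 337 kPa.
Isothermal: T stays 362 K; PV = const ⇒ V₂ = 8.46 L, P₂ = 633 kPa.
W = nRT ln(V₂/V₁) = 1.78×8.314×362×ln(0.532) = -3380 J.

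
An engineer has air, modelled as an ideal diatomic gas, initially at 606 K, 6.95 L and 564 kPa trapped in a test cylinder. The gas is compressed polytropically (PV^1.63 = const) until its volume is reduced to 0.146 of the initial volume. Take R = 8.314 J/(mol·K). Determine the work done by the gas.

-14700 J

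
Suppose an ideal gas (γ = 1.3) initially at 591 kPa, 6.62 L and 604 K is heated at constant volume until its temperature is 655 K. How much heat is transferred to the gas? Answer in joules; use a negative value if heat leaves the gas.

1100 J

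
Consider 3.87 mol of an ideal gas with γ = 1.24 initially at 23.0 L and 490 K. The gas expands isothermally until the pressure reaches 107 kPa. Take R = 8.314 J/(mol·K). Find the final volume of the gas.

147 L

P₁ = nRT₁/V₁ = 3.87×8.314×490/23.0 = 685 kPa.
Isothermal: T stays 490 K; PV = const ⇒ V₂ = 147 L, P₂ = 107 kPa.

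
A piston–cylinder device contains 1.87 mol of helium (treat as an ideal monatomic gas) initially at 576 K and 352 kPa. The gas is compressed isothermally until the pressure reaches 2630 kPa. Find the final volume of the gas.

3.41 L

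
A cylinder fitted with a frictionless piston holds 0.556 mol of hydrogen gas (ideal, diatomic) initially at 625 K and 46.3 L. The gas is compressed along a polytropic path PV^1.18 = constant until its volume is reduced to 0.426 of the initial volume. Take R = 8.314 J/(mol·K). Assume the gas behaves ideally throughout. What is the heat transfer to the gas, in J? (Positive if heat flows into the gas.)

-1470 J

P₁ = nRT₁/V₁ = 0.556×8.314×625/46.3 = 62.4 kPa.
Polytropic n=1.18: T₂ = T₁(V₁/V₂)^(n−1) = 625×(2.35)^0.18 = 729 K; P₂ = P₁(V₁/V₂)^n = 171 kPa.
W = (P₁V₁−P₂V₂)/(n−1) = (62.4×46.3−171×19.7)/0.18 = -2660 J.
ΔU = nCvΔT = 0.556×20.8×(729−625) = 1200 J.
Q = ΔU + W = -1470 J.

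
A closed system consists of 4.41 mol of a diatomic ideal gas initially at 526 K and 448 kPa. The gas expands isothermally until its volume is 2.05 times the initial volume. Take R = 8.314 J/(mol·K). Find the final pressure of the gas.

219 kPa

V₁ = nRT₁/P₁ = 4.41×8.314×526/448 = 43.0 L.
Isothermal: T stays 526 K; PV = const ⇒ V₂ = 88.2 L, P₂ = 219 kPa.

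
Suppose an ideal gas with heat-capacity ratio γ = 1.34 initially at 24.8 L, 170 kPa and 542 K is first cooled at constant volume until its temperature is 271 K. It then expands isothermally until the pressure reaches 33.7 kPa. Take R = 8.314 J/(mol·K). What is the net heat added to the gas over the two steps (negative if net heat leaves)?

-4250 J

n = P₁V₁/(RT₁) = 170×24.8/(8.314×542) = 0.936 mol.
Step 1 — Isochoric: V stays 24.8 L; P/T = const ⇒ T₂ = 271 K, P₂ = 85.0 kPa.
W = 0 (no volume change).
ΔU = nCvΔT = 0.936×24.5×(271−542) = -6200 J.
Q = ΔU = -6200 J.
State after step 1: P = 85.0 kPa, V = 24.8 L, T = 271 K.
Step 2 — Isothermal: T stays 271 K; PV = const ⇒ V₂ = 62.6 L, P₂ = 33.7 kPa.
ΔU = 0 (ideal gas, T constant).
W = nRT ln(V₂/V₁) = 0.936×8.314×271×ln(2.52) = 1950 J.
Q = ΔU + W = 1950 J.
Net over both steps: W = 1950 J, Q = -4250 J, ΔU = -6200 J.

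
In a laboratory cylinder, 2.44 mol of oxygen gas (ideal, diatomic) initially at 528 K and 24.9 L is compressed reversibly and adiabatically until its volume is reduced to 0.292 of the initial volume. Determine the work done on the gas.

P₁ = nRT₁/V₁ = 2.44×8.314×528/24.9 = 430 kPa.
Adiabatic: TV^(γ−1) = const ⇒ T₂ = 528×(3.42)^0.400 = 864 K; PV^γ = const ⇒ P₂ = 2410 kPa.
ΔU = nCvΔT = 2.44×20.8×(864−528) = 17000 J.
Q = 0 for an adiabatic process, so W = −ΔU = -17000 J.
Work done on the gas = −W_by = 17000 J.

17000 J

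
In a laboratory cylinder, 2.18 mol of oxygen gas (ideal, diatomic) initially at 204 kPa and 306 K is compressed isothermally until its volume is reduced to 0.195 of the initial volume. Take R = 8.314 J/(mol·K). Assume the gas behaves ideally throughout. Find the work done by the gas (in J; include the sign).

V₁ = nRT₁/P₁ = 2.18×8.314×306/204 = 27.2 L.
Isothermal: T stays 306 K; PV = const ⇒ V₂ = 5.30 L, P₂ = 1050 kPa.
W = nRT ln(V₂/V₁) = 2.18×8.314×306×ln(0.195) = -9070 J.

-9070 J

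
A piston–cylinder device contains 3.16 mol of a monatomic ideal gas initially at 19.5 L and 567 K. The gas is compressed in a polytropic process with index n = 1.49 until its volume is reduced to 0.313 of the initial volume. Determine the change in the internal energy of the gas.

P₁ = nRT₁/V₁ = 3.16×8.314×567/19.5 = 764 kPa.
Polytropic n=1.49: T₂ = T₁(V₁/V₂)^(n−1) = 567×(3.19)^0.49 = 1000 K; P₂ = P₁(V₁/V₂)^n = 4310 kPa.
For an ideal gas ΔU = nCvΔT with Cv = (3/2)R = 12.5 J/(mol·K).
ΔU = 3.16×12.5×(1000−567) = 17100 J.

17100 J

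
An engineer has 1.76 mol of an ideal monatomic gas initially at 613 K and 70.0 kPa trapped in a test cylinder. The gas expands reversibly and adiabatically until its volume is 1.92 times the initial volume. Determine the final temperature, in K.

397 K

V₁ = nRT₁/P₁ = 1.76×8.314×613/70.0 = 128 L.
Adiabatic: TV^(γ−1) = const ⇒ T₂ = 613×(0.521)^0.667 = 397 K; PV^γ = const ⇒ P₂ = 23.6 kPa.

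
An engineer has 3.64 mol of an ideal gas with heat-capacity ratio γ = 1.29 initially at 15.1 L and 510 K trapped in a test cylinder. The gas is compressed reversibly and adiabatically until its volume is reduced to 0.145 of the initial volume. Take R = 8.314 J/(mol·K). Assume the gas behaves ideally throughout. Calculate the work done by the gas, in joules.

P₁ = nRT₁/V₁ = 3.64×8.314×510/15.1 = 1020 kPa.
Adiabatic: TV^(γ−1) = const ⇒ T₂ = 510×(6.90)^0.290 = 893 K; PV^γ = const ⇒ P₂ = 12300 kPa.
ΔU = nCvΔT = 3.64×28.7×(893−510) = 40000 J.
Q = 0 for an adiabatic process, so W = −ΔU = -40000 J.

-40000 J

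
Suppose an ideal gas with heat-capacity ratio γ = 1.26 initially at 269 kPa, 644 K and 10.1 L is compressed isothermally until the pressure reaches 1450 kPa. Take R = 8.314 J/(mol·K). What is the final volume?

1.87 L

Isothermal: T stays 644 K; PV = const ⇒ V₂ = 1.87 L, P₂ = 1450 kPa.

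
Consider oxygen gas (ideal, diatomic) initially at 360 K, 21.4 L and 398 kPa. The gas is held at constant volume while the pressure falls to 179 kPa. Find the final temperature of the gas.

Isochoric: V stays 21.4 L; P/T = const ⇒ T₂ = 162 K, P₂ = 179 kPa.

162 K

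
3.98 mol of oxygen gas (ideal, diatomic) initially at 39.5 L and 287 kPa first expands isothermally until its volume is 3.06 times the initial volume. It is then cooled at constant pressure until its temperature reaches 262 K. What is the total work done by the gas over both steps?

T₁ = P₁V₁/(nR) = 287×39.5/(3.98×8.314) = 343 K.
Step 1 — Isothermal: T stays 343 K; PV = const ⇒ V₂ = 121 L, P₂ = 93.8 kPa.
ΔU = 0 (ideal gas, T constant).
W = nRT ln(V₂/V₁) = 3.98×8.314×343×ln(3.06) = 12700 J.
Q = ΔU + W = 12700 J.
State after step 1: P = 93.8 kPa, V = 121 L, T = 343 K.
Step 2 — Isobaric: P stays 93.8 kPa; V/T = const ⇒ T₂ = 262 K, V₂ = 92.4 L.
W = PΔV = 93.8×(92.4−121) kPa·L = -2670 J.
ΔU = nCvΔT = 3.98×20.8×(262−343) = -6670 J.
Q = ΔU + W = nCpΔT = -9330 J.
Net over both steps: W = 10000 J, Q = 3340 J, ΔU = -6670 J.

10000 J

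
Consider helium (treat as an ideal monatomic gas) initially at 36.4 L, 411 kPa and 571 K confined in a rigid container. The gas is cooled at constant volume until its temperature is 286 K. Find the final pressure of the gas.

206 kPa

Isochoric: V stays 36.4 L; P/T = const ⇒ T₂ = 286 K, P₂ = 206 kPa.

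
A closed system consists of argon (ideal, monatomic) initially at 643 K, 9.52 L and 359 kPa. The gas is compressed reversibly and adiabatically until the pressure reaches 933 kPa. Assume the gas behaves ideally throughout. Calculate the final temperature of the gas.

Adiabatic: T₂/T₁ = (P₂/P₁)^((γ−1)/γ) ⇒ T₂ = 643×(2.60)^0.400 = 942 K; V₂ = 5.37 L.

942 K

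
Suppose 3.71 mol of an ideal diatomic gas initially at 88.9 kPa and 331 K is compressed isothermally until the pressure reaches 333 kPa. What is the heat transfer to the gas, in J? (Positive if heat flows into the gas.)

V₁ = nRT₁/P₁ = 3.71×8.314×331/88.9 = 115 L.
Isothermal: T stays 331 K; PV = const ⇒ V₂ = 30.7 L, P₂ = 333 kPa.
ΔU = 0 (ideal gas, T constant).
W = nRT ln(V₂/V₁) = 3.71×8.314×331×ln(0.267) = -13500 J.
Q = ΔU + W = -13500 J.

-13500 J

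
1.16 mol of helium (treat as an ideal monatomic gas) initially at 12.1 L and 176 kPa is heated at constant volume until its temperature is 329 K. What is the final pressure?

262 kPa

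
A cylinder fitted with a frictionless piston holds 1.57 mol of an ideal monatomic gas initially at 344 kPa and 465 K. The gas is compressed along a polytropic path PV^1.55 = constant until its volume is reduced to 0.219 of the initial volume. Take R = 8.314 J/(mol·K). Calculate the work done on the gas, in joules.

14400 J

V₁ = nRT₁/P₁ = 1.57×8.314×465/344 = 17.6 L.
Polytropic n=1.55: T₂ = T₁(V₁/V₂)^(n−1) = 465×(4.57)^0.55 = 1070 K; P₂ = P₁(V₁/V₂)^n = 3620 kPa.
W = (P₁V₁−P₂V₂)/(n−1) = (344×17.6−3620×3.86)/0.55 = -14400 J.
Work done on the gas = −W_by = 14400 J.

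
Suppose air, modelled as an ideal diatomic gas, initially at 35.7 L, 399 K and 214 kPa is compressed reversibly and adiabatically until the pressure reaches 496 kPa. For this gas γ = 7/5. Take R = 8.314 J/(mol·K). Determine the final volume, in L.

19.6 L

Adiabatic: T₂/T₁ = (P₂/P₁)^((γ−1)/γ) ⇒ T₂ = 399×(2.32)^0.286 = 507 K; V₂ = 19.6 L.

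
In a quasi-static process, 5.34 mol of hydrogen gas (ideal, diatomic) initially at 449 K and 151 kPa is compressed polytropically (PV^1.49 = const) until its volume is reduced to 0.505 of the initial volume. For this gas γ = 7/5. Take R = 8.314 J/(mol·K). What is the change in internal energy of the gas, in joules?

V₁ = nRT₁/P₁ = 5.34×8.314×449/151 = 132 L.
Polytropic n=1.49: T₂ = T₁(V₁/V₂)^(n−1) = 449×(1.98)^0.49 = 628 K; P₂ = P₁(V₁/V₂)^n = 418 kPa.
For an ideal gas ΔU = nCvΔT with Cv = (5/2)R = 20.8 J/(mol·K).
ΔU = 5.34×20.8×(628−449) = 19800 J.

19800 J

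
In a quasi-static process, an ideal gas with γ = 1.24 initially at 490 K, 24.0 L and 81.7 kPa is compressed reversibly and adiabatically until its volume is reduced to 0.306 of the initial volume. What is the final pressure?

355 kPa

Adiabatic: TV^(γ−1) = const ⇒ T₂ = 490×(3.27)^0.240 = 651 K; PV^γ = const ⇒ P₂ = 355 kPa.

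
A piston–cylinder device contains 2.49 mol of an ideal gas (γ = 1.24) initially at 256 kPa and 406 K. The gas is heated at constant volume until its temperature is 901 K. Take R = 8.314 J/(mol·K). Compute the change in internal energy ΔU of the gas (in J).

42700 J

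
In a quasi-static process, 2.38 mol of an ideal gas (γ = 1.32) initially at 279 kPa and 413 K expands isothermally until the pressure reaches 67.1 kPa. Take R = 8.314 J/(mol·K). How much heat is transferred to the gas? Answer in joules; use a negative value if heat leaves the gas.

11600 J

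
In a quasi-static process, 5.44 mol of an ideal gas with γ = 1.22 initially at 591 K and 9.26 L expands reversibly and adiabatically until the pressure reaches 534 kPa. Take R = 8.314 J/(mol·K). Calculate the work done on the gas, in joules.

-31900 J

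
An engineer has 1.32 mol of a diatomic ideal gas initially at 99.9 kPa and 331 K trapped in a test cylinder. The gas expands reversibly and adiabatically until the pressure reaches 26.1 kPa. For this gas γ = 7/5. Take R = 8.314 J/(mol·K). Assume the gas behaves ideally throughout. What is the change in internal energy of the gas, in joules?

V₁ = nRT₁/P₁ = 1.32×8.314×331/99.9 = 36.4 L.
Adiabatic: T₂/T₁ = (P₂/P₁)^((γ−1)/γ) ⇒ T₂ = 331×(0.261)^0.286 = 226 K; V₂ = 94.8 L.
For an ideal gas ΔU = nCvΔT with Cv = (5/2)R = 20.8 J/(mol·K).
ΔU = 1.32×20.8×(226−331) = -2890 J.

-2890 J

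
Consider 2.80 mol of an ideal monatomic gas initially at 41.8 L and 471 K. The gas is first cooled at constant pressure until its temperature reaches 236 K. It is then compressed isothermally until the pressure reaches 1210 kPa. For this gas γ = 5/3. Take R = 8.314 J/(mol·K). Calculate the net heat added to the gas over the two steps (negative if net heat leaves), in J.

P₁ = nRT₁/V₁ = 2.80×8.314×471/41.8 = 262 kPa.
Step 1 — Isobaric: P stays 262 kPa; V/T = const ⇒ T₂ = 236 K, V₂ = 20.9 L.
W = PΔV = 262×(20.9−41.8) kPa·L = -5470 J.
ΔU = nCvΔT = 2.80×12.5×(236−471) = -8210 J.
Q = ΔU + W = nCpΔT = -13700 J.
State after step 1: P = 262 kPa, V = 20.9 L, T = 236 K.
Step 2 — Isothermal: T stays 236 K; PV = const ⇒ V₂ = 4.54 L, P₂ = 1210 kPa.
ΔU = 0 (ideal gas, T constant).
W = nRT ln(V₂/V₁) = 2.80×8.314×236×ln(0.217) = -8400 J.
Q = ΔU + W = -8400 J.
Net over both steps: W = -13900 J, Q = -22100 J, ΔU = -8210 J.

-22100 J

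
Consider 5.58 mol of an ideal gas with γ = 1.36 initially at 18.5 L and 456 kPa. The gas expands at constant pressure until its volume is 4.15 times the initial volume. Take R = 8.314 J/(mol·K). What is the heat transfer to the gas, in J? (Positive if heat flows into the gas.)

T₁ = P₁V₁/(nR) = 456×18.5/(5.58×8.314) = 182 K.
Isobaric: P stays 456 kPa; V/T = const ⇒ T₂ = 755 K, V₂ = 76.8 L.
W = PΔV = 456×(76.8−18.5) kPa·L = 26600 J.
ΔU = nCvΔT = 5.58×23.1×(755−182) = 73800 J.
Q = ΔU + W = nCpΔT = 100000 J.

100000 J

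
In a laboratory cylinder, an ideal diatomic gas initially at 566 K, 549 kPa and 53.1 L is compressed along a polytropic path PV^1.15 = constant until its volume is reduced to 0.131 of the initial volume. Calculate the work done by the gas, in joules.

-69300 J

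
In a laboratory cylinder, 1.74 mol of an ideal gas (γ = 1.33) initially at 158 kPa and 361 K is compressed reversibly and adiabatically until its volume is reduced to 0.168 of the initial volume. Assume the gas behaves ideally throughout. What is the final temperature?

650 K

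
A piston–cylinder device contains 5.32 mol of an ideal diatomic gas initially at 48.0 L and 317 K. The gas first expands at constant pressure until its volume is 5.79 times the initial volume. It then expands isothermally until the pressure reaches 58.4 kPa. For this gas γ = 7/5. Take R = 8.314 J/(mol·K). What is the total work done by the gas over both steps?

P₁ = nRT₁/V₁ = 5.32×8.314×317/48.0 = 292 kPa.
Step 1 — Isobaric: P stays 292 kPa; V/T = const ⇒ T₂ = 1840 K, V₂ = 278 L.
W = PΔV = 292×(278−48.0) kPa·L = 67200 J.
ΔU = nCvΔT = 5.32×20.8×(1840−317) = 168000 J.
Q = ΔU + W = nCpΔT = 235000 J.
State after step 1: P = 292 kPa, V = 278 L, T = 1840 K.
Step 2 — Isothermal: T stays 1840 K; PV = const ⇒ V₂ = 1390 L, P₂ = 58.4 kPa.
ΔU = 0 (ideal gas, T constant).
W = nRT ln(V₂/V₁) = 5.32×8.314×1840×ln(5.00) = 131000 J.
Q = ΔU + W = 131000 J.
Net over both steps: W = 198000 J, Q = 366000 J, ΔU = 168000 J.

198000 J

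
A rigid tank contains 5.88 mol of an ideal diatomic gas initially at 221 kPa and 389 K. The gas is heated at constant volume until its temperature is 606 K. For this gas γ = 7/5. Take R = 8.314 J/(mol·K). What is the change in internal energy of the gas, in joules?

26500 J

V₁ = nRT₁/P₁ = 5.88×8.314×389/221 = 86.0 L.
Isochoric: V stays 86.0 L; P/T = const ⇒ T₂ = 606 K, P₂ = 344 kPa.
For an ideal gas ΔU = nCvΔT with Cv = (5/2)R = 20.8 J/(mol·K).
ΔU = 5.88×20.8×(606−389) = 26500 J.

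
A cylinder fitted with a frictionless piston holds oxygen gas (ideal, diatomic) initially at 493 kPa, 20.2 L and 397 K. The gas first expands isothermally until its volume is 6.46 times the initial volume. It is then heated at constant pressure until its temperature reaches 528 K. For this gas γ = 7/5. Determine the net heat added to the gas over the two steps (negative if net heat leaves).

n = P₁V₁/(RT₁) = 493×20.2/(8.314×397) = 3.02 mol.
Step 1 — Isothermal: T stays 397 K; PV = const ⇒ V₂ = 130 L, P₂ = 76.3 kPa.
ΔU = 0 (ideal gas, T constant).
W = nRT ln(V₂/V₁) = 3.02×8.314×397×ln(6.46) = 18600 J.
Q = ΔU + W = 18600 J.
State after step 1: P = 76.3 kPa, V = 130 L, T = 397 K.
Step 2 — Isobaric: P stays 76.3 kPa; V/T = const ⇒ T₂ = 528 K, V₂ = 174 L.
W = PΔV = 76.3×(174−130) kPa·L = 3290 J.
ΔU = nCvΔT = 3.02×20.8×(528−397) = 8220 J.
Q = ΔU + W = nCpΔT = 11500 J.
Net over both steps: W = 21900 J, Q = 30100 J, ΔU = 8220 J.

30100 J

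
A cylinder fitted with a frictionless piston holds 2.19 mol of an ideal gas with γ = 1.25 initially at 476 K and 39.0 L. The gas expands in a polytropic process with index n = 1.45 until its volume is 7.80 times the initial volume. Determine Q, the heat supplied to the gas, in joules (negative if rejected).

-9290 J

P₁ = nRT₁/V₁ = 2.19×8.314×476/39.0 = 222 kPa.
Polytropic n=1.45: T₂ = T₁(V₁/V₂)^(n−1) = 476×(0.128)^0.45 = 189 K; P₂ = P₁(V₁/V₂)^n = 11.3 kPa.
W = (P₁V₁−P₂V₂)/(n−1) = (222×39.0−11.3×304)/0.45 = 11600 J.
ΔU = nCvΔT = 2.19×33.3×(189−476) = -20900 J.
Q = ΔU + W = -9290 J.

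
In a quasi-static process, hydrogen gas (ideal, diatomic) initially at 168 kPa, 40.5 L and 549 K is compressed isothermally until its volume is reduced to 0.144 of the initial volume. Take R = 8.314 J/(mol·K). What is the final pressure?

Isothermal: T stays 549 K; PV = const ⇒ V₂ = 5.83 L, P₂ = 1170 kPa.

1170 kPa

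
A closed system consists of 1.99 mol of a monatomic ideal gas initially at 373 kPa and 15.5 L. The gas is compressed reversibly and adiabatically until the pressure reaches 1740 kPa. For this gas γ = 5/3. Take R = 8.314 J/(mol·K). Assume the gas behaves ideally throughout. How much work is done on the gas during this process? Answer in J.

7380 J

T₁ = P₁V₁/(nR) = 373×15.5/(1.99×8.314) = 349 K.
Adiabatic: T₂/T₁ = (P₂/P₁)^((γ−1)/γ) ⇒ T₂ = 349×(4.66)^0.400 = 647 K; V₂ = 6.15 L.
ΔU = nCvΔT = 1.99×12.5×(647−349) = 7380 J.
Q = 0 for an adiabatic process, so W = −ΔU = -7380 J.
Work done on the gas = −W_by = 7380 J.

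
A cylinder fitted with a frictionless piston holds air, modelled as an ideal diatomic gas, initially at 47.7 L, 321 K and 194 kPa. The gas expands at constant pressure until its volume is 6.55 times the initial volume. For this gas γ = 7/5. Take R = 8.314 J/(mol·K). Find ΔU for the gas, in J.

128000 J

n = P₁V₁/(RT₁) = 194×47.7/(8.314×321) = 3.47 mol.
Isobaric: P stays 194 kPa; V/T = const ⇒ T₂ = 2100 K, V₂ = 312 L.
For an ideal gas ΔU = nCvΔT with Cv = (5/2)R = 20.8 J/(mol·K).
ΔU = 3.47×20.8×(2100−321) = 128000 J.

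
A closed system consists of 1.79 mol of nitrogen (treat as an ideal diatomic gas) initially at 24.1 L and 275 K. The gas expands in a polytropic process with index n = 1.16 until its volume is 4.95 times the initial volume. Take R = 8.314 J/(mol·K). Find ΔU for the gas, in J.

P₁ = nRT₁/V₁ = 1.79×8.314×275/24.1 = 170 kPa.
Polytropic n=1.16: T₂ = T₁(V₁/V₂)^(n−1) = 275×(0.202)^0.16 = 213 K; P₂ = P₁(V₁/V₂)^n = 26.6 kPa.
For an ideal gas ΔU = nCvΔT with Cv = (5/2)R = 20.8 J/(mol·K).
ΔU = 1.79×20.8×(213−275) = -2310 J.

-2310 J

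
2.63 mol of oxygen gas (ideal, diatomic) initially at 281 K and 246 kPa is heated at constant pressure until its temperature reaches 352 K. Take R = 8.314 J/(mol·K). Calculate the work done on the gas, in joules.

V₁ = nRT₁/P₁ = 2.63×8.314×281/246 = 25.0 L.
Isobaric: P stays 246 kPa; V/T = const ⇒ T₂ = 352 K, V₂ = 31.3 L.
W = PΔV = 246×(31.3−25.0) kPa·L = 1550 J.
Work done on the gas = −W_by = -1550 J.

-1550 J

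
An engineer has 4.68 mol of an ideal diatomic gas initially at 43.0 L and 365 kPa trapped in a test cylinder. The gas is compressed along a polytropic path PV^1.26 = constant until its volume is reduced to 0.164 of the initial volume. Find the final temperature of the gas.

T₁ = P₁V₁/(nR) = 365×43.0/(4.68×8.314) = 403 K.
Polytropic n=1.26: T₂ = T₁(V₁/V₂)^(n−1) = 403×(6.10)^0.26 = 645 K; P₂ = P₁(V₁/V₂)^n = 3560 kPa.

645 K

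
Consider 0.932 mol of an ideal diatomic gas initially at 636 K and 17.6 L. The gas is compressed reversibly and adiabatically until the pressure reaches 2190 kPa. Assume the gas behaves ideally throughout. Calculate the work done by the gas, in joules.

-9850 J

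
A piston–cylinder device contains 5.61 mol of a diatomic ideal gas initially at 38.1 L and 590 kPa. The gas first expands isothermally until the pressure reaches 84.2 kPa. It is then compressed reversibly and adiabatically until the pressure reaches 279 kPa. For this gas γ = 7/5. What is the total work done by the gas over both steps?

T₁ = P₁V₁/(nR) = 590×38.1/(5.61×8.314) = 482 K.
Step 1 — Isothermal: T stays 482 K; PV = const ⇒ V₂ = 267 L, P₂ = 84.2 kPa.
ΔU = 0 (ideal gas, T constant).
W = nRT ln(V₂/V₁) = 5.61×8.314×482×ln(7.01) = 43800 J.
Q = ΔU + W = 43800 J.
State after step 1: P = 84.2 kPa, V = 267 L, T = 482 K.
Step 2 — Adiabatic: T₂/T₁ = (P₂/P₁)^((γ−1)/γ) ⇒ T₂ = 482×(3.31)^0.286 = 679 K; V₂ = 113 L.
ΔU = nCvΔT = 5.61×20.8×(679−482) = 22900 J.
Q = 0 for an adiabatic process, so W = −ΔU = -22900 J.
Net over both steps: W = 20800 J, Q = 43800 J, ΔU = 22900 J.

20800 J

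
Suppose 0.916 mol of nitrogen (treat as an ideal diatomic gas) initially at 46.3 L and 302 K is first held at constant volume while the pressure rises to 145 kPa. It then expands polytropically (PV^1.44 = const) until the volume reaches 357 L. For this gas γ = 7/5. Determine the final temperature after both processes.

P₁ = nRT₁/V₁ = 0.916×8.314×302/46.3 = 49.7 kPa.
Step 1 — Isochoric: V stays 46.3 L; P/T = const ⇒ T₂ = 882 K, P₂ = 145 kPa.
W = 0 (no volume change).
ΔU = nCvΔT = 0.916×20.8×(882−302) = 11000 J.
Q = ΔU = 11000 J.
State after step 1: P = 145 kPa, V = 46.3 L, T = 882 K.
Step 2 — Polytropic n=1.44: T₂ = T₁(V₁/V₂)^(n−1) = 882×(0.130)^0.44 = 359 K; P₂ = P₁(V₁/V₂)^n = 7.66 kPa.
W = (P₁V₁−P₂V₂)/(n−1) = (145×46.3−7.66×357)/0.44 = 9050 J.
ΔU = nCvΔT = 0.916×20.8×(359−882) = -9950 J.
Q = ΔU + W = -905 J.
Net over both steps: W = 9050 J, Q = 10100 J, ΔU = 1080 J.

359 K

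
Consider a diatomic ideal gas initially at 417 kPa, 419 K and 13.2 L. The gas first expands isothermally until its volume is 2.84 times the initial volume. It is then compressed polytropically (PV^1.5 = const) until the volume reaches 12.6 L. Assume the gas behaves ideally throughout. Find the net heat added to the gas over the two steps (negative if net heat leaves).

n = P₁V₁/(RT₁) = 417×13.2/(8.314×419) = 1.58 mol.
Step 1 — Isothermal: T stays 419 K; PV = const ⇒ V₂ = 37.5 L, P₂ = 147 kPa.
ΔU = 0 (ideal gas, T constant).
W = nRT ln(V₂/V₁) = 1.58×8.314×419×ln(2.84) = 5750 J.
Q = ΔU + W = 5750 J.
State after step 1: P = 147 kPa, V = 37.5 L, T = 419 K.
Step 2 — Polytropic n=1.5: T₂ = T₁(V₁/V₂)^(n−1) = 419×(2.98)^0.50 = 723 K; P₂ = P₁(V₁/V₂)^n = 754 kPa.
W = (P₁V₁−P₂V₂)/(n−1) = (147×37.5−754×12.6)/0.50 = -7980 J.
ΔU = nCvΔT = 1.58×20.8×(723−419) = 9980 J.
Q = ΔU + W = 2000 J.
Net over both steps: W = -2230 J, Q = 7740 J, ΔU = 9980 J.

7740 J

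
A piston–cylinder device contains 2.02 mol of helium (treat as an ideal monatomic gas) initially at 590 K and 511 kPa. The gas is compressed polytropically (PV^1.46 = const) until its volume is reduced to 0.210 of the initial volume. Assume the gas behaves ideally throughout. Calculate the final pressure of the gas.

4990 kPa

V₁ = nRT₁/P₁ = 2.02×8.314×590/511 = 19.4 L.
Polytropic n=1.46: T₂ = T₁(V₁/V₂)^(n−1) = 590×(4.76)^0.46 = 1210 K; P₂ = P₁(V₁/V₂)^n = 4990 kPa.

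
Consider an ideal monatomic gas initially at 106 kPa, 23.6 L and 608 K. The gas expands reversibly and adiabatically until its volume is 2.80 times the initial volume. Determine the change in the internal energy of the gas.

-1860 J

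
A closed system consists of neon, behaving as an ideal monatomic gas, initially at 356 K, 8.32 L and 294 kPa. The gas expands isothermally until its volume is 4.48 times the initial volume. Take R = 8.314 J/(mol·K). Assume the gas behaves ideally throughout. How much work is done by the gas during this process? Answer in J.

n = P₁V₁/(RT₁) = 294×8.32/(8.314×356) = 0.826 mol.
Isothermal: T stays 356 K; PV = const ⇒ V₂ = 37.3 L, P₂ = 65.6 kPa.
W = nRT ln(V₂/V₁) = 0.826×8.314×356×ln(4.48) = 3670 J.

3670 J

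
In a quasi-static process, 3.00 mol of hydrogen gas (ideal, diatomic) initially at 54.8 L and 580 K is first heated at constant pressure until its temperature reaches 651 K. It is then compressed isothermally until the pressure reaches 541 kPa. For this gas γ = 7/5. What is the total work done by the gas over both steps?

P₁ = nRT₁/V₁ = 3.00×8.314×580/54.8 = 264 kPa.
Step 1 — Isobaric: P stays 264 kPa; V/T = const ⇒ T₂ = 651 K, V₂ = 61.5 L.
W = PΔV = 264×(61.5−54.8) kPa·L = 1770 J.
ΔU = nCvΔT = 3.00×20.8×(651−580) = 4430 J.
Q = ΔU + W = nCpΔT = 6200 J.
State after step 1: P = 264 kPa, V = 61.5 L, T = 651 K.
Step 2 — Isothermal: T stays 651 K; PV = const ⇒ V₂ = 30.0 L, P₂ = 541 kPa.
ΔU = 0 (ideal gas, T constant).
W = nRT ln(V₂/V₁) = 3.00×8.314×651×ln(0.488) = -11700 J.
Q = ΔU + W = -11700 J.
Net over both steps: W = -9880 J, Q = -5450 J, ΔU = 4430 J.

-9880 J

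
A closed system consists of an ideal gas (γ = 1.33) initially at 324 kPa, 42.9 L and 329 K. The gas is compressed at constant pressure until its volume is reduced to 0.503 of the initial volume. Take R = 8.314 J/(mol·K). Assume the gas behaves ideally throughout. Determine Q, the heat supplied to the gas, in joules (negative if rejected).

n = P₁V₁/(RT₁) = 324×42.9/(8.314×329) = 5.08 mol.
Isobaric: P stays 324 kPa; V/T = const ⇒ T₂ = 165 K, V₂ = 21.6 L.
W = PΔV = 324×(21.6−42.9) kPa·L = -6910 J.
ΔU = nCvΔT = 5.08×25.2×(165−329) = -20900 J.
Q = ΔU + W = nCpΔT = -27800 J.

-27800 J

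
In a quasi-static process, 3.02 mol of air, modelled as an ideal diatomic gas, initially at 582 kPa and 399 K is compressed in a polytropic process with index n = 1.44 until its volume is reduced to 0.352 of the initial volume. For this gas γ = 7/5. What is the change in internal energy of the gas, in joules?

V₁ = nRT₁/P₁ = 3.02×8.314×399/582 = 17.2 L.
Polytropic n=1.44: T₂ = T₁(V₁/V₂)^(n−1) = 399×(2.84)^0.44 = 632 K; P₂ = P₁(V₁/V₂)^n = 2620 kPa.
For an ideal gas ΔU = nCvΔT with Cv = (5/2)R = 20.8 J/(mol·K).
ΔU = 3.02×20.8×(632−399) = 14600 J.

14600 J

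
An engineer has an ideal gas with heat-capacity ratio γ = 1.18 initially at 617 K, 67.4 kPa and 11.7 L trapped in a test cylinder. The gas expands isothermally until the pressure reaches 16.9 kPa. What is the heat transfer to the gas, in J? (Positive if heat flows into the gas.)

1090 J

n = P₁V₁/(RT₁) = 67.4×11.7/(8.314×617) = 0.154 mol.
Isothermal: T stays 617 K; PV = const ⇒ V₂ = 46.7 L, P₂ = 16.9 kPa.
ΔU = 0 (ideal gas, T constant).
W = nRT ln(V₂/V₁) = 0.154×8.314×617×ln(3.99) = 1090 J.
Q = ΔU + W = 1090 J.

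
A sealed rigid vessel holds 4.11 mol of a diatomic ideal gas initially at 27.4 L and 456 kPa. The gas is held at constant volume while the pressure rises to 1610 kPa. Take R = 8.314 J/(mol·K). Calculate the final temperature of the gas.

T₁ = P₁V₁/(nR) = 456×27.4/(4.11×8.314) = 366 K.
Isochoric: V stays 27.4 L; P/T = const ⇒ T₂ = 1290 K, P₂ = 1610 kPa.

1290 K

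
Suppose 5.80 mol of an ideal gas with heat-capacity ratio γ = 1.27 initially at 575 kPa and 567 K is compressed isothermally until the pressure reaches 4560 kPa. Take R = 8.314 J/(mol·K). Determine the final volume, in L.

V₁ = nRT₁/P₁ = 5.80×8.314×567/575 = 47.6 L.
Isothermal: T stays 567 K; PV = const ⇒ V₂ = 6.00 L, P₂ = 4560 kPa.

6.00 L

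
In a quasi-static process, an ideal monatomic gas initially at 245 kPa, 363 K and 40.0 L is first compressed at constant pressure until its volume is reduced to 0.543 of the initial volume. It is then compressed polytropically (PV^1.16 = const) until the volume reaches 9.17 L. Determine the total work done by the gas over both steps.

-9400 J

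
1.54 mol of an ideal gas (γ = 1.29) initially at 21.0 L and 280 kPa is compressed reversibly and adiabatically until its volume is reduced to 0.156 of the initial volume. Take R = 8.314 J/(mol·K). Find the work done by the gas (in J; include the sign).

-14500 J

T₁ = P₁V₁/(nR) = 280×21.0/(1.54×8.314) = 459 K.
Adiabatic: TV^(γ−1) = const ⇒ T₂ = 459×(6.41)^0.290 = 787 K; PV^γ = const ⇒ P₂ = 3080 kPa.
ΔU = nCvΔT = 1.54×28.7×(787−459) = 14500 J.
Q = 0 for an adiabatic process, so W = −ΔU = -14500 J.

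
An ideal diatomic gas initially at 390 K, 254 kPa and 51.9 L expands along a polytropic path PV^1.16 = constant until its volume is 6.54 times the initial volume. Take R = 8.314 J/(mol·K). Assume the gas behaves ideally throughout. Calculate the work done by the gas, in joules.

21400 J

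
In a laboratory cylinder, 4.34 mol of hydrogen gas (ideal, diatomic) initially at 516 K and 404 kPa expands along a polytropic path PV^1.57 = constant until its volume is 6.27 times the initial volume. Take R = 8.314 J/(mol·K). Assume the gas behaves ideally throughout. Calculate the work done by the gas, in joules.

21200 J

V₁ = nRT₁/P₁ = 4.34×8.314×516/404 = 46.1 L.
Polytropic n=1.57: T₂ = T₁(V₁/V₂)^(n−1) = 516×(0.159)^0.57 = 181 K; P₂ = P₁(V₁/V₂)^n = 22.6 kPa.
W = (P₁V₁−P₂V₂)/(n−1) = (404×46.1−22.6×289)/0.57 = 21200 J.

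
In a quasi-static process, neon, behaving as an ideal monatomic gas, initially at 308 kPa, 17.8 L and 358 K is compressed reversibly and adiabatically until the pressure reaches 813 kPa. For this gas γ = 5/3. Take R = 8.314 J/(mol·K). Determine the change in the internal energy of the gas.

3900 J

n = P₁V₁/(RT₁) = 308×17.8/(8.314×358) = 1.84 mol.
Adiabatic: T₂/T₁ = (P₂/P₁)^((γ−1)/γ) ⇒ T₂ = 358×(2.64)^0.400 = 528 K; V₂ = 9.94 L.
For an ideal gas ΔU = nCvΔT with Cv = (3/2)R = 12.5 J/(mol·K).
ΔU = 1.84×12.5×(528−358) = 3900 J.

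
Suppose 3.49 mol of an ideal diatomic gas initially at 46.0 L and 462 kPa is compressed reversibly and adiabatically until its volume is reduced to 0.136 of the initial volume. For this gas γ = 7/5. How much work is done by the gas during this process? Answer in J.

-64900 J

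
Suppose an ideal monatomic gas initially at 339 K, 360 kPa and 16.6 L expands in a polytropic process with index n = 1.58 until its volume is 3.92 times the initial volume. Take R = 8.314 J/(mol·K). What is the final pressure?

41.6 kPa

Polytropic n=1.58: T₂ = T₁(V₁/V₂)^(n−1) = 339×(0.255)^0.58 = 153 K; P₂ = P₁(V₁/V₂)^n = 41.6 kPa.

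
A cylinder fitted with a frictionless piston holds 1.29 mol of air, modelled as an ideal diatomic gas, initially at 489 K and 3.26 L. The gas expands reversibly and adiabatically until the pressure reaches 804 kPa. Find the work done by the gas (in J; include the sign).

2360 J

P₁ = nRT₁/V₁ = 1.29×8.314×489/3.26 = 1610 kPa.
Adiabatic: T₂/T₁ = (P₂/P₁)^((γ−1)/γ) ⇒ T₂ = 489×(0.500)^0.286 = 401 K; V₂ = 5.35 L.
ΔU = nCvΔT = 1.29×20.8×(401−489) = -2360 J.
Q = 0 for an adiabatic process, so W = −ΔU = 2360 J.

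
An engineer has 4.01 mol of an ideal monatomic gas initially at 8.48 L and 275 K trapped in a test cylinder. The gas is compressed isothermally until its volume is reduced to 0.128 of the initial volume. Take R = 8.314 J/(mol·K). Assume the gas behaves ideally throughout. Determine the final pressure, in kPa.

8450 kPa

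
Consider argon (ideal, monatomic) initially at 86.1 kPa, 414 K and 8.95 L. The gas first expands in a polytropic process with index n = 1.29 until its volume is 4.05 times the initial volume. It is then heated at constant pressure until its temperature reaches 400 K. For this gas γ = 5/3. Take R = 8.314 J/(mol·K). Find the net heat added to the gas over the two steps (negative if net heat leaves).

n = P₁V₁/(RT₁) = 86.1×8.95/(8.314×414) = 0.224 mol.
Step 1 — Polytropic n=1.29: T₂ = T₁(V₁/V₂)^(n−1) = 414×(0.247)^0.29 = 276 K; P₂ = P₁(V₁/V₂)^n = 14.2 kPa.
W = (P₁V₁−P₂V₂)/(n−1) = (86.1×8.95−14.2×36.2)/0.29 = 886 J.
ΔU = nCvΔT = 0.224×12.5×(276−414) = -385 J.
Q = ΔU + W = 501 J.
State after step 1: P = 14.2 kPa, V = 36.2 L, T = 276 K.
Step 2 — Isobaric: P stays 14.2 kPa; V/T = const ⇒ T₂ = 400 K, V₂ = 52.5 L.
W = PΔV = 14.2×(52.5−36.2) kPa·L = 231 J.
ΔU = nCvΔT = 0.224×12.5×(400−276) = 346 J.
Q = ΔU + W = nCpΔT = 577 J.
Net over both steps: W = 1120 J, Q = 1080 J, ΔU = -39.1 J.

1080 J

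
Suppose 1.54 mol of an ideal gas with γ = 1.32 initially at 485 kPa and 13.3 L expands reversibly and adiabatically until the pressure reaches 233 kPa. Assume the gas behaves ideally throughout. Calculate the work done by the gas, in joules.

T₁ = P₁V₁/(nR) = 485×13.3/(1.54×8.314) = 504 K.
Adiabatic: T₂/T₁ = (P₂/P₁)^((γ−1)/γ) ⇒ T₂ = 504×(0.480)^0.242 = 422 K; V₂ = 23.2 L.
ΔU = nCvΔT = 1.54×26.0×(422−504) = -3280 J.
Q = 0 for an adiabatic process, so W = −ΔU = 3280 J.

3280 J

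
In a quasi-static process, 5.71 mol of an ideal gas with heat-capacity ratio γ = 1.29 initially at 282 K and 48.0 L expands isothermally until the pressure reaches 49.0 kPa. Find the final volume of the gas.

P₁ = nRT₁/V₁ = 5.71×8.314×282/48.0 = 279 kPa.
Isothermal: T stays 282 K; PV = const ⇒ V₂ = 273 L, P₂ = 49.0 kPa.

273 L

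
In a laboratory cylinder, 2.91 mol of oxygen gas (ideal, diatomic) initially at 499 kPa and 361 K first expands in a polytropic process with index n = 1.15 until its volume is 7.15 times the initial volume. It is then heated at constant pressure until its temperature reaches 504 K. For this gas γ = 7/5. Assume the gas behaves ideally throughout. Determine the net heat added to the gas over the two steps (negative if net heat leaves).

V₁ = nRT₁/P₁ = 2.91×8.314×361/499 = 17.5 L.
Step 1 — Polytropic n=1.15: T₂ = T₁(V₁/V₂)^(n−1) = 361×(0.140)^0.15 = 269 K; P₂ = P₁(V₁/V₂)^n = 52.0 kPa.
W = (P₁V₁−P₂V₂)/(n−1) = (499×17.5−52.0×125)/0.15 = 14900 J.
ΔU = nCvΔT = 2.91×20.8×(269−361) = -5580 J.
Q = ΔU + W = 9300 J.
State after step 1: P = 52.0 kPa, V = 125 L, T = 269 K.
Step 2 — Isobaric: P stays 52.0 kPa; V/T = const ⇒ T₂ = 504 K, V₂ = 235 L.
W = PΔV = 52.0×(235−125) kPa·L = 5690 J.
ΔU = nCvΔT = 2.91×20.8×(504−269) = 14200 J.
Q = ΔU + W = nCpΔT = 19900 J.
Net over both steps: W = 20600 J, Q = 29200 J, ΔU = 8650 J.

29200 J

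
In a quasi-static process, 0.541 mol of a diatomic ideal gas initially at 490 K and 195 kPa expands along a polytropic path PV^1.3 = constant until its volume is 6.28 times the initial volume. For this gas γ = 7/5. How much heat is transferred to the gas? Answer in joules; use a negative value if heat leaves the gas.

778 J

V₁ = nRT₁/P₁ = 0.541×8.314×490/195 = 11.3 L.
Polytropic n=1.3: T₂ = T₁(V₁/V₂)^(n−1) = 490×(0.159)^0.30 = 282 K; P₂ = P₁(V₁/V₂)^n = 17.9 kPa.
W = (P₁V₁−P₂V₂)/(n−1) = (195×11.3−17.9×71.0)/0.30 = 3110 J.
ΔU = nCvΔT = 0.541×20.8×(282−490) = -2330 J.
Q = ΔU + W = 778 J.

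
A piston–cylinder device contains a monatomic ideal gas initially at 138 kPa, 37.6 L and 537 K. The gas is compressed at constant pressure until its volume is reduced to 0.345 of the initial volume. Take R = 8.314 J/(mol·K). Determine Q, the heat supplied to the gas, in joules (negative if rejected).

n = P₁V₁/(RT₁) = 138×37.6/(8.314×537) = 1.16 mol.
Isobaric: P stays 138 kPa; V/T = const ⇒ T₂ = 185 K, V₂ = 13.0 L.
W = PΔV = 138×(13.0−37.6) kPa·L = -3400 J.
ΔU = nCvΔT = 1.16×12.5×(185−537) = -5100 J.
Q = ΔU + W = nCpΔT = -8500 J.

-8500 J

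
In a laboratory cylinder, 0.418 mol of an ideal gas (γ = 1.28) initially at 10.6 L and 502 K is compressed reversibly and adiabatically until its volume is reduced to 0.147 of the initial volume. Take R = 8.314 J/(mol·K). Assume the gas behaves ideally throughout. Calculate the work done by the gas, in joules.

-4430 J

P₁ = nRT₁/V₁ = 0.418×8.314×502/10.6 = 165 kPa.
Adiabatic: TV^(γ−1) = const ⇒ T₂ = 502×(6.80)^0.280 = 859 K; PV^γ = const ⇒ P₂ = 1920 kPa.
ΔU = nCvΔT = 0.418×29.7×(859−502) = 4430 J.
Q = 0 for an adiabatic process, so W = −ΔU = -4430 J.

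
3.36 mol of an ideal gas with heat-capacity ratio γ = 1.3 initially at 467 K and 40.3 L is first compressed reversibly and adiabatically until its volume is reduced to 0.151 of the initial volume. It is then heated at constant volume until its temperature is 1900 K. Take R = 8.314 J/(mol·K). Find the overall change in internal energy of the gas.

133000 J

P₁ = nRT₁/V₁ = 3.36×8.314×467/40.3 = 324 kPa.
Step 1 — Adiabatic: TV^(γ−1) = const ⇒ T₂ = 467×(6.62)^0.300 = 823 K; PV^γ = const ⇒ P₂ = 3780 kPa.
ΔU = nCvΔT = 3.36×27.7×(823−467) = 33200 J.
Q = 0 for an adiabatic process, so W = −ΔU = -33200 J.
State after step 1: P = 3780 kPa, V = 6.09 L, T = 823 K.
Step 2 — Isochoric: V stays 6.09 L; P/T = const ⇒ T₂ = 1900 K, P₂ = 8720 kPa.
W = 0 (no volume change).
ΔU = nCvΔT = 3.36×27.7×(1900−823) = 100000 J.
Q = ΔU = 100000 J.
Net over both steps: W = -33200 J, Q = 100000 J, ΔU = 133000 J.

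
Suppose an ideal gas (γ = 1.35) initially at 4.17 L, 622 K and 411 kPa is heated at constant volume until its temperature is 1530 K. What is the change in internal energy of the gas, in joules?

7150 J

n = P₁V₁/(RT₁) = 411×4.17/(8.314×622) = 0.331 mol.
Isochoric: V stays 4.17 L; P/T = const ⇒ T₂ = 1530 K, P₂ = 1010 kPa.
For an ideal gas ΔU = nCvΔT with Cv = R/(γ−1) = 23.8 J/(mol·K).
ΔU = 0.331×23.8×(1530−622) = 7150 J.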